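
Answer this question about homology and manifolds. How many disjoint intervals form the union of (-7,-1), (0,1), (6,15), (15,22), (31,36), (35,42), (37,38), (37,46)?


Sort and merge overlapping open intervals.
Merged: (-7,-1), (0,1), (6,15), (15,22), (31,46).
Number of components = 5

5


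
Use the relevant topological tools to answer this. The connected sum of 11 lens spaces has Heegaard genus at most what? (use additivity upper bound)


Heegaard genus satisfies g(A#B) <= g(A) + g(B).
Each lens space has g = 1.
Upper bound: 11 * 1 = 11

11


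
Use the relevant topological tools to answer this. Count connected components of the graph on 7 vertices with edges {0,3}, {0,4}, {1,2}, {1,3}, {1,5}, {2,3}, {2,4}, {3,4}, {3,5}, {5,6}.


Run DFS/union-find over 7 vertices.
V = 7, E = 10.
Number of components = 1

1


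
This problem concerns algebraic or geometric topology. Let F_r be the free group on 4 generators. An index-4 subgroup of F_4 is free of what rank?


Nielsen-Schreier: an index-n subgroup of F_r is free of rank 1 + n(r-1).
Equivalently: chi(cover) = n*chi(base); chi(vee_r S^1) = 1 - 4 = -3.
chi(E) = 4*(-3) = -12; rank = 1 - chi(E) = 1 - (-12) = 13.
rank = 1 + 4*(4-1) = 1 + 12 = 13

13


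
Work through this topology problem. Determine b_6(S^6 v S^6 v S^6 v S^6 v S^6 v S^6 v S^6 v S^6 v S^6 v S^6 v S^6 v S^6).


For a wedge of spheres, H_k (k>0) is free on one generator per sphere of dimension k.
Spheres of dimension 6: count = 12.
b_6 = 12

12


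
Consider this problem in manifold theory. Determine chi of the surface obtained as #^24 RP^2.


For a non-orientable closed surface with k crosscaps: chi = 2 - k.
Here k = 24.
chi = 2 - 24 = -22

-22


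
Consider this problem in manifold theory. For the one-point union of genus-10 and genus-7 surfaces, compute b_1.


For a wedge: H_1(A v B) = H_1(A) + H_1(B).
b_1(Sigma_10) = 20, b_1(Sigma_7) = 14.
b_1 = 20 + 14 = 34

34


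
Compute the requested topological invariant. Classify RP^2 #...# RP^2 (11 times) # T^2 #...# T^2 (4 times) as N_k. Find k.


Since a >= 1, the sum is non-orientable; each T^2 can be replaced by RP^2 # RP^2 (since T^2#RP^2 = 3RP^2).
Total crosscaps k = 11 + 2*4 = 19.
Check via chi: chi = 11*1 + 4*0 - (11+4-1)*2 = -17 = 2 - k = -17. Consistent.

19


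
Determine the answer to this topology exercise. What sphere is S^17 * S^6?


Join of spheres: S^m * S^n = S^{m+n+1}.
dim = 17 + 6 + 1 = 24

24


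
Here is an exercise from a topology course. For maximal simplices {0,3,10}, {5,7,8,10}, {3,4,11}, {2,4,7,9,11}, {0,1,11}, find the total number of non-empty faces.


Each maximal simplex on m vertices has 2^m - 1 nonempty faces.
Take the union (dedupe shared faces).
Total distinct faces = 59

59


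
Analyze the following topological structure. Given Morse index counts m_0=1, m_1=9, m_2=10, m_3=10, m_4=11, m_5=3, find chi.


Morse theory: chi(M) = sum_k (-1)^k m_k where m_k = #(index-k critical points).
= (1) + (-9) + (10) + (-10) + (11) + (-3) = 0

0


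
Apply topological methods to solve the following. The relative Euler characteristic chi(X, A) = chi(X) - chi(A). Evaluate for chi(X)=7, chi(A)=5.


Relative Euler characteristic: chi(X, A) = chi(X) - chi(A).
= 7 - (5) = 2

2


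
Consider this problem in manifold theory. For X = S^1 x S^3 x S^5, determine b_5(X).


Each S^d has Poincare polynomial 1 + t^d.
The product S^1 x S^3 x S^5 has Poincare polynomial prod(1+t^d_i).
Expanding: b_0=1, b_1=1, b_3=1, b_4=1, b_5=1, b_6=1, b_8=1, b_9=1.
b_5 = 1

1


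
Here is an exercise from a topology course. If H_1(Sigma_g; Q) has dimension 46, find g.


For a closed orientable surface: b_1 = 2g.
46 = 2g
g = 46 / 2 = 23

23


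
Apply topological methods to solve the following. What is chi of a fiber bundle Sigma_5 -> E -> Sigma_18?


For a fiber bundle F -> E -> B (with CW structure): chi(E) = chi(B) * chi(F).
chi(Sigma_18) = -34, chi(Sigma_5) = -8.
chi(E) = (-34) * (-8) = 272

272


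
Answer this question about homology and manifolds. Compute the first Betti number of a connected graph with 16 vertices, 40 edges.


For a connected graph: rank(pi_1) = b_1 = E - V + 1 = 1 - chi.
chi = V - E = 16 - 40 = -24.
rank = 1 - (-24) = 40 - 16 + 1 = 25

25


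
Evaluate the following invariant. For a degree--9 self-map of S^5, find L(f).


On S^5: L(f) = tr(f_0*) + (-1)^5 tr(f_5*) = 1 + (-1)^5 * deg(f).
L(f) = 1 + (-1)^5 * -9 = 1 + 9 = 10

10


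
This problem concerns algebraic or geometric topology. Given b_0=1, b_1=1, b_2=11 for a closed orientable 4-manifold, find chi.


By Poincare duality b_k = b_{4-k}, so full Betti numbers: b_0=1, b_1=1, b_2=11, b_3=1, b_4=1.
chi = sum (-1)^k b_k = 11

11


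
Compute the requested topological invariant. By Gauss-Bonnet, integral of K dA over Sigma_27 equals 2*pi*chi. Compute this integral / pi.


Gauss-Bonnet: integral K dA = 2*pi*chi(M).
chi(Sigma_27) = 2 - 2*27 = -52.
(integral K dA)/pi = 2*chi = 2*(-52) = -104

-104


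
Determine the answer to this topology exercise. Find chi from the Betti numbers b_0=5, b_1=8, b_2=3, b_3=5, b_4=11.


chi = sum_k (-1)^k b_k.
= (5) + (-8) + (3) + (-5) + (11)
= 6

6


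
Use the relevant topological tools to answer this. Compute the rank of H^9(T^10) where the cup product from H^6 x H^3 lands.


Cup product: H^p x H^q -> H^{p+q}; here p+q = 6+3 = 9.
rank H^k(T^n) = C(n,k).
C(10,9) = 10

10


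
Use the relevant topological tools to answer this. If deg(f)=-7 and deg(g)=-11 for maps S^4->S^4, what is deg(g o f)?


Degree is multiplicative under composition: deg(g o f) = deg(g) * deg(f).
= -11 * -7 = 77

77


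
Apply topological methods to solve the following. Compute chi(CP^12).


CP^12 has one cell in each even dimension 0, 2, ..., 2*12 (12+1 cells total).
All cells are even-dimensional, so chi = number of cells.
chi = 12 + 1 = 13

13


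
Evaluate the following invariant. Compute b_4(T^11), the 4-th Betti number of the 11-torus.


By the Kunneth formula, b_k(T^n) = C(n,k).
b_4(T^11) = C(11,4).
C(11,4) = 11!/(4!*7!) = 330

330


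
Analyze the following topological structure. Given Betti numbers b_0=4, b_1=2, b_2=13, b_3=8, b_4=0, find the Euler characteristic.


chi = sum_k (-1)^k b_k.
= (4) + (-2) + (13) + (-8) + (0)
= 7

7


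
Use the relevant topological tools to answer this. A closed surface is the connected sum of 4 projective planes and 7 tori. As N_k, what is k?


Since a >= 1, the sum is non-orientable; each T^2 can be replaced by RP^2 # RP^2 (since T^2#RP^2 = 3RP^2).
Total crosscaps k = 4 + 2*7 = 18.
Check via chi: chi = 4*1 + 7*0 - (4+7-1)*2 = -16 = 2 - k = -16. Consistent.

18


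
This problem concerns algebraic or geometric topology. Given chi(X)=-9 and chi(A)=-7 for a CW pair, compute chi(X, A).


Relative Euler characteristic: chi(X, A) = chi(X) - chi(A).
= -9 - (-7) = -2

-2


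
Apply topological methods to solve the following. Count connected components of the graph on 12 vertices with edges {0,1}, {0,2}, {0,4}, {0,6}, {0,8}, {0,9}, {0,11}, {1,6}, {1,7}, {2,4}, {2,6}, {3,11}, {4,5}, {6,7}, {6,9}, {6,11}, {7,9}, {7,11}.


Run DFS/union-find over 12 vertices.
V = 12, E = 18.
Number of components = 2

2


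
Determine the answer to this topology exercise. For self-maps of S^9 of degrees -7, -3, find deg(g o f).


Degree is multiplicative under composition: deg(g o f) = deg(g) * deg(f).
= -3 * -7 = 21

21


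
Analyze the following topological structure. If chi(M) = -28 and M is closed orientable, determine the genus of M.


chi = 2 - 2g for closed orientable surfaces.
-28 = 2 - 2g
2g = 2 - (-28) = 30
g = 15

15


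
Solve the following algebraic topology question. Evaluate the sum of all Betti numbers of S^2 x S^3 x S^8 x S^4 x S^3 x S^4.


Total Betti number is multiplicative under products.
Each S^d (d>=1) has total Betti number 2.
There are 6 sphere factors.
Total = 2^6 = 64

64


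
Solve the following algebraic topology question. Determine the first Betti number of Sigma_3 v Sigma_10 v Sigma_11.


For a wedge X v Y: reduced H_k(X v Y) = H_k(X) + H_k(Y).
Each Sigma_g contributes b_1 = 2g.
b_1 = 6 + 20 + 22 = 48

48


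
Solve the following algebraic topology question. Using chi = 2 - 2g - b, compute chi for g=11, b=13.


For a compact orientable surface with genus g and b boundary components: chi = 2 - 2g - b.
chi = 2 - 2*11 - 13 = 2 - 22 - 13 = -33

-33


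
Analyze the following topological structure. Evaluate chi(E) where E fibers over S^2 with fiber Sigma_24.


chi(S^2) = 2 (n even), chi(Sigma_24) = 2 - 2*24 = -46.
chi(E) = 2 * (-46) = -92

-92


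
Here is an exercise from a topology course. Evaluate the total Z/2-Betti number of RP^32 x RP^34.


dim H^*(RP^n; Z/2) = n+1 (one Z/2 in each degree 0..n).
Total Betti number is multiplicative.
Total = (32+1) * (34+1) = 33 * 35 = 1155

1155


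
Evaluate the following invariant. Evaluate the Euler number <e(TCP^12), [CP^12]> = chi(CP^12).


For any closed oriented manifold, <e(TM),[M]> = chi(M).
chi(CP^12) = 12+1 = 13

13


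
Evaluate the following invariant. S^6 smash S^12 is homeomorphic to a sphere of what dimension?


S^m ^ S^n = S^{m+n}.
k = 6 + 12 = 18

18


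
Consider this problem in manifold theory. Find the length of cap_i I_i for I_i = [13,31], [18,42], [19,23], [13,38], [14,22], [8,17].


Intersection = [max(a_i), min(b_i)] = [19, 17].
Since 19 > 17, the intersection is empty.
Length = 0

0


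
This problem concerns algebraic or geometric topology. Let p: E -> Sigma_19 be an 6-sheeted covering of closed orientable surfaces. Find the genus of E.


For an n-sheeted cover: chi(E) = n * chi(B).
chi(Sigma_19) = 2 - 2*19 = -36.
chi(E) = 6 * (-36) = -216.
genus(E) = (2 - chi(E))/2 = (2 - (-216))/2 = 218/2 = 109

109


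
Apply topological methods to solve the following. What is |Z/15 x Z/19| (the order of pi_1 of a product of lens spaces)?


pi_1(X x Y) = pi_1(X) x pi_1(Y).
pi_1(L(15,1)) = Z/15, pi_1(L(19,1)) = Z/19.
|Z/15 x Z/19| = 15 * 19 = 285

285


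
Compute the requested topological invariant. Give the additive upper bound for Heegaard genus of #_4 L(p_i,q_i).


Heegaard genus satisfies g(A#B) <= g(A) + g(B).
Each lens space has g = 1.
Upper bound: 4 * 1 = 4

4


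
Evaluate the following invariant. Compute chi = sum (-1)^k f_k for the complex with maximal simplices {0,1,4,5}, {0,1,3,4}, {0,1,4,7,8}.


Enumerate all faces; f-vector: f_0=7, f_1=16, f_2=16, f_3=7, f_4=1.
chi = sum (-1)^k f_k = 1

1


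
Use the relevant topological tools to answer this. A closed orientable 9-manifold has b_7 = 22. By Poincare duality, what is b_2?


Poincare duality for closed orientable n-manifolds: b_k = b_{n-k}.
Here n = 9, so b_2 = b_7 = 22

22


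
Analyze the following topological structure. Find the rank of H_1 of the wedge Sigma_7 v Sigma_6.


For a wedge: H_1(A v B) = H_1(A) + H_1(B).
b_1(Sigma_7) = 14, b_1(Sigma_6) = 12.
b_1 = 14 + 12 = 26

26


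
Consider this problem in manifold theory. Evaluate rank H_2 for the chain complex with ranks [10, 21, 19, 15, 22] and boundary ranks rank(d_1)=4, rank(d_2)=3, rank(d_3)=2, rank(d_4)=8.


rank H_k = rank(ker d_k) - rank(im d_{k+1}).
rank(ker d_2) = rank(C_2) - rank(d_2) = 19 - 3 = 16.
rank(im d_{2+1}) = 2.
rank H_2 = 16 - 2 = 14

14


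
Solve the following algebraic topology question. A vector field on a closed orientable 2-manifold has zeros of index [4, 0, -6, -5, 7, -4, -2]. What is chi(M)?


Poincare-Hopf: chi(M) = sum of indices of zeros.
chi = (4) + (0) + (-6) + (-5) + (7) + (-4) + (-2) = -6

-6


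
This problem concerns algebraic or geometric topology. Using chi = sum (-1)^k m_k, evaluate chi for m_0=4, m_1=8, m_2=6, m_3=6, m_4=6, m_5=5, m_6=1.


Morse theory: chi(M) = sum_k (-1)^k m_k where m_k = #(index-k critical points).
= (4) + (-8) + (6) + (-6) + (6) + (-5) + (1) = -2

-2


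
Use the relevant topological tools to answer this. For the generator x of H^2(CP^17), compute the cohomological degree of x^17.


|x| = 2 in H^*(CP^n).
|x^17| = 17 * |x| = 17 * 2 = 34

34


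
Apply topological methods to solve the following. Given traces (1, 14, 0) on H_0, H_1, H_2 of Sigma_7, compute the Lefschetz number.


L(f) = tr(f_0*) - tr(f_1*) + tr(f_2*).
= 1 - (14) + (0)
= -13

-13


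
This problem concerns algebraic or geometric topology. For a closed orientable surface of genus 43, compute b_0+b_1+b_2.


For Sigma_43: b_0 = 1, b_1 = 2g = 86, b_2 = 1.
Total = 1 + 86 + 1 = 88

88


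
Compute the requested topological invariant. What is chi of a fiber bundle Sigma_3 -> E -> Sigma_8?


For a fiber bundle F -> E -> B (with CW structure): chi(E) = chi(B) * chi(F).
chi(Sigma_8) = -14, chi(Sigma_3) = -4.
chi(E) = (-14) * (-4) = 56

56


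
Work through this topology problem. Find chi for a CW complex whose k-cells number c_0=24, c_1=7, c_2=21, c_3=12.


chi = sum_k (-1)^k c_k.
= (-1)^0*24 + (-1)^1*7 + (-1)^2*21 + (-1)^3*12
= (24) + (-7) + (21) + (-12)
= 26

26


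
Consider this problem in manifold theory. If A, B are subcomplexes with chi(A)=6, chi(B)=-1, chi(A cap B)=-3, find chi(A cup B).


chi(A cup B) = chi(A) + chi(B) - chi(A cap B)
= 6 + (-1) - (-3)
= 8

8


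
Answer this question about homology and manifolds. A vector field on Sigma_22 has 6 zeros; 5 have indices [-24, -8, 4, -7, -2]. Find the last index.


Poincare-Hopf: sum of indices = chi(M).
chi(Sigma_22) = 2 - 2*22 = -42.
Sum of known indices = -37.
x = chi - (sum known) = -42 - (-37) = -5

-5


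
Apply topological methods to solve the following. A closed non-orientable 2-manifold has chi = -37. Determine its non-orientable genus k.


chi = 2 - k for closed non-orientable surfaces with k crosscaps.
-37 = 2 - k
k = 2 - (-37) = 39

39


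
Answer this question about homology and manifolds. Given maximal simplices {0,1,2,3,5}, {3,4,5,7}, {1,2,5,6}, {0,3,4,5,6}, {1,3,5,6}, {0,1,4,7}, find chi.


Enumerate all faces; f-vector: f_0=8, f_1=25, f_2=30, f_3=14, f_4=2.
chi = sum (-1)^k f_k = 1

1


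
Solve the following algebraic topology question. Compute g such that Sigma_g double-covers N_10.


chi(N_10) = 2 - 10 = -8.
Double cover: chi(Sigma_g) = 2 * chi(N_10) = 2*(-8) = -16.
2 - 2g = -16, so g = (2 - (-16))/2 = 18/2 = 9

9


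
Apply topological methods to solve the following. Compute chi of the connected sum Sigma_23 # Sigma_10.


chi(Sigma_23) = 2 - 2*23 = -44
chi(Sigma_10) = 2 - 2*10 = -18
For surfaces: chi(A#B) = chi(A) + chi(B) - 2.
chi = -44 + -18 - 2 = -64

-64


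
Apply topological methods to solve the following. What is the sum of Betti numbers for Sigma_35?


For Sigma_35: b_0 = 1, b_1 = 2g = 70, b_2 = 1.
Total = 1 + 70 + 1 = 72

72


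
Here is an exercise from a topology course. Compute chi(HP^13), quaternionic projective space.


HP^13 has one cell in each dimension 0, 4, ..., 4*13 (13+1 cells, all even-dim).
chi = 13 + 1 = 14

14


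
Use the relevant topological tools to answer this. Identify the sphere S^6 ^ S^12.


S^m ^ S^n = S^{m+n}.
k = 6 + 12 = 18

18


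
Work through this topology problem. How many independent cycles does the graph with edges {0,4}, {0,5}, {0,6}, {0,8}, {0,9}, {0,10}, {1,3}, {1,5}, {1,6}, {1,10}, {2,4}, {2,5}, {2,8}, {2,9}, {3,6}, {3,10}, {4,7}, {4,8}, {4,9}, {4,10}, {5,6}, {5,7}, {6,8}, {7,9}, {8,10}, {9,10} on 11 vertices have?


b_1 = E - V + (number of components).
E = 26, V = 11, components = 1.
b_1 = 26 - 11 + 1 = 16

16


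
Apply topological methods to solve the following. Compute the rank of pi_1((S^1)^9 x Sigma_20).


pi_1(A x B) = pi_1(A) x pi_1(B); rank of abelianization = b_1.
b_1(T^9) = 9, b_1(Sigma_20) = 2*20 = 40.
b_1(product) = 9 + 40 = 49

49


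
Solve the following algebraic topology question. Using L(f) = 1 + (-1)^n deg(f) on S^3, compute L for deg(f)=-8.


On S^3: L(f) = tr(f_0*) + (-1)^3 tr(f_3*) = 1 + (-1)^3 * deg(f).
L(f) = 1 + (-1)^3 * -8 = 1 + 8 = 9

9


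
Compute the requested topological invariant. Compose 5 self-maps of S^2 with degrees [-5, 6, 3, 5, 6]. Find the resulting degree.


Degree is multiplicative: deg(composition) = product of degrees.
= (-5) * (6) * (3) * (5) * (6) = -2700

-2700


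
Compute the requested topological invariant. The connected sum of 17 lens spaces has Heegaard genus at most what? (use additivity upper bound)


Heegaard genus satisfies g(A#B) <= g(A) + g(B).
Each lens space has g = 1.
Upper bound: 17 * 1 = 17

17


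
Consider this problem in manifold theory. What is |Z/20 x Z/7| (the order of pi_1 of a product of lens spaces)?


pi_1(X x Y) = pi_1(X) x pi_1(Y).
pi_1(L(20,1)) = Z/20, pi_1(L(7,1)) = Z/7.
|Z/20 x Z/7| = 20 * 7 = 140

140


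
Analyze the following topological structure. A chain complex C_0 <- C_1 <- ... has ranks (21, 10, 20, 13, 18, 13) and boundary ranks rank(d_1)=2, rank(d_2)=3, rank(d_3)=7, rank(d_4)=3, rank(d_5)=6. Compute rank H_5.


rank H_k = rank(ker d_k) - rank(im d_{k+1}).
rank(ker d_5) = rank(C_5) - rank(d_5) = 13 - 6 = 7.
rank(im d_{5+1}) = 0.
rank H_5 = 7 - 0 = 7

7


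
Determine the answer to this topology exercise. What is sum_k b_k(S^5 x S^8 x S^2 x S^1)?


Total Betti number is multiplicative under products.
Each S^d (d>=1) has total Betti number 2.
There are 4 sphere factors.
Total = 2^4 = 16

16


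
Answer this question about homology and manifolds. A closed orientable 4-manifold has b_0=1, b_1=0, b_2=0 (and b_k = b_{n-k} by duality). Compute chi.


By Poincare duality b_k = b_{4-k}, so full Betti numbers: b_0=1, b_1=0, b_2=0, b_3=0, b_4=1.
chi = sum (-1)^k b_k = 2

2


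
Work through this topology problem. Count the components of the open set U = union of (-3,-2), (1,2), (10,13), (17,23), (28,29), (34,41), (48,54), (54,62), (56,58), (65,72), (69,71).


Sort and merge overlapping open intervals.
Merged: (-3,-2), (1,2), (10,13), (17,23), (28,29), (34,41), (48,54), (54,62), (65,72).
Number of components = 9

9


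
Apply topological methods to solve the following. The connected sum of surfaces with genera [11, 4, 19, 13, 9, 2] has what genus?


Genus is additive under connected sum of orientable surfaces.
g = 11 + 4 + 19 + 13 + 9 + 2 = 58

58


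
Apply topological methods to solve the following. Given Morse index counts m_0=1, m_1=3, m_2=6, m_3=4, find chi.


Morse theory: chi(M) = sum_k (-1)^k m_k where m_k = #(index-k critical points).
= (1) + (-3) + (6) + (-4) = 0

0


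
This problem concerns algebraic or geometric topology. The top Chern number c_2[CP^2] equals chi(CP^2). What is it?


For any closed oriented manifold, <e(TM),[M]> = chi(M).
chi(CP^2) = 2+1 = 3

3


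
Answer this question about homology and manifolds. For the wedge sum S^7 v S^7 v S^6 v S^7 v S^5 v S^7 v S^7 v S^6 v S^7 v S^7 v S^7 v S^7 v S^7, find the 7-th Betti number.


For a wedge of spheres, H_k (k>0) is free on one generator per sphere of dimension k.
Spheres of dimension 7: count = 10.
b_7 = 10

10


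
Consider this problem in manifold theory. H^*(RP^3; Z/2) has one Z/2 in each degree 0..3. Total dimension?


H^k(RP^3; Z/2) = Z/2 for each 0 <= k <= 3.
Total dimension = 3 + 1 = 4

4


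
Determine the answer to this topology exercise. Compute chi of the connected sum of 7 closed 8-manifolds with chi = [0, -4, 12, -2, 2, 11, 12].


For n-manifolds: chi(A#B) = chi(A) + chi(B) - chi(S^8).
chi(S^8) = 1 + (-1)^8 = 2.
chi(#) = (sum chi_i) - (7-1)*chi(S^8) = 31 - 6*2 = 19

19


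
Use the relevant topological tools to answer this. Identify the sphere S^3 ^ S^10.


S^m ^ S^n = S^{m+n}.
k = 3 + 10 = 13

13


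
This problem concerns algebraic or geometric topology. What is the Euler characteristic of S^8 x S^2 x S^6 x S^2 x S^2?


chi is multiplicative: chi(X x Y) = chi(X) chi(Y).
Each even-dim sphere has chi = 2. There are 5 factors.
chi = 2^5 = 32

32


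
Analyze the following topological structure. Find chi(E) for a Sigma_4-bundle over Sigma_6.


For a fiber bundle F -> E -> B (with CW structure): chi(E) = chi(B) * chi(F).
chi(Sigma_6) = -10, chi(Sigma_4) = -6.
chi(E) = (-10) * (-6) = 60

60


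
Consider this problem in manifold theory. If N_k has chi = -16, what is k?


chi = 2 - k for closed non-orientable surfaces with k crosscaps.
-16 = 2 - k
k = 2 - (-16) = 18

18


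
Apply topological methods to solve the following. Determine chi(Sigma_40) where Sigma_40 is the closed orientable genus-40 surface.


For a closed orientable surface of genus g: chi = 2 - 2g.
Here g = 40.
chi = 2 - 2*40 = 2 - 80 = -78

-78


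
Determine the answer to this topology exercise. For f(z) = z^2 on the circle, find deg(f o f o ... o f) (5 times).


deg(f) = 2. Degree is multiplicative: deg(f^5) = (deg f)^5.
deg(f^5) = (2)^5 = 32

32


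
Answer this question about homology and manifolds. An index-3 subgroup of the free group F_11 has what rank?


Nielsen-Schreier: an index-n subgroup of F_r is free of rank 1 + n(r-1).
Equivalently: chi(cover) = n*chi(base); chi(vee_r S^1) = 1 - 11 = -10.
chi(E) = 3*(-10) = -30; rank = 1 - chi(E) = 1 - (-30) = 31.
rank = 1 + 3*(11-1) = 1 + 30 = 31

31


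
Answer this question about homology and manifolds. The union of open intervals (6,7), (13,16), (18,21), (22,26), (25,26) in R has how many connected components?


Sort and merge overlapping open intervals.
Merged: (6,7), (13,16), (18,21), (22,26).
Number of components = 4

4


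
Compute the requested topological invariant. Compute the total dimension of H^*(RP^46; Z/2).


H^k(RP^46; Z/2) = Z/2 for each 0 <= k <= 46.
Total dimension = 46 + 1 = 47

47


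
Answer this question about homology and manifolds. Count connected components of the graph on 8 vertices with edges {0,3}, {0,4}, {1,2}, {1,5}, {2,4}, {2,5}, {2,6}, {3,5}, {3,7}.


Run DFS/union-find over 8 vertices.
V = 8, E = 9.
Number of components = 1

1


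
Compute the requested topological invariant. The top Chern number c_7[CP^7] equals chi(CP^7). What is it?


For any closed oriented manifold, <e(TM),[M]> = chi(M).
chi(CP^7) = 7+1 = 8

8


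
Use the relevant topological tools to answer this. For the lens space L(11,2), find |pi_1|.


pi_1(L(p,q)) = Z/pZ for any q coprime to p.
|pi_1(L(11,2))| = 11

11


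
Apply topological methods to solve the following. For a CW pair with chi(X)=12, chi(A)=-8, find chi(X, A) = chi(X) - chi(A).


Relative Euler characteristic: chi(X, A) = chi(X) - chi(A).
= 12 - (-8) = 20

20


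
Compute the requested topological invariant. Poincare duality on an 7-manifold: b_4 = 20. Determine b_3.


Poincare duality for closed orientable n-manifolds: b_k = b_{n-k}.
Here n = 7, so b_3 = b_4 = 20

20


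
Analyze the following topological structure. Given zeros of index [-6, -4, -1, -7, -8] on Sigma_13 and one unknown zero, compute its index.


Poincare-Hopf: sum of indices = chi(M).
chi(Sigma_13) = 2 - 2*13 = -24.
Sum of known indices = -26.
x = chi - (sum known) = -24 - (-26) = 2

2


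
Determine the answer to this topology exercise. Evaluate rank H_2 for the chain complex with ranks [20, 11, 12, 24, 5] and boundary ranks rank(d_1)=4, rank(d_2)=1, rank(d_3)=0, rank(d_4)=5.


rank H_k = rank(ker d_k) - rank(im d_{k+1}).
rank(ker d_2) = rank(C_2) - rank(d_2) = 12 - 1 = 11.
rank(im d_{2+1}) = 0.
rank H_2 = 11 - 0 = 11

11


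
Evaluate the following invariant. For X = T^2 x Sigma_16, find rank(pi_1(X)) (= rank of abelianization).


pi_1(A x B) = pi_1(A) x pi_1(B); rank of abelianization = b_1.
b_1(T^2) = 2, b_1(Sigma_16) = 2*16 = 32.
b_1(product) = 2 + 32 = 34

34


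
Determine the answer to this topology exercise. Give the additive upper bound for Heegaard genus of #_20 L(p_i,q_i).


Heegaard genus satisfies g(A#B) <= g(A) + g(B).
Each lens space has g = 1.
Upper bound: 20 * 1 = 20

20


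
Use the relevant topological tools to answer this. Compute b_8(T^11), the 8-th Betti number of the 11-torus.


By the Kunneth formula, b_k(T^n) = C(n,k).
b_8(T^11) = C(11,8).
C(11,8) = 11!/(8!*3!) = 165

165


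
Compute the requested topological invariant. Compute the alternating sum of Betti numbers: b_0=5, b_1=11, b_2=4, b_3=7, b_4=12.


chi = sum_k (-1)^k b_k.
= (5) + (-11) + (4) + (-7) + (12)
= 3

3


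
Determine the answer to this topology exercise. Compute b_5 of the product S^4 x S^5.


Each S^d has Poincare polynomial 1 + t^d.
The product S^4 x S^5 has Poincare polynomial prod(1+t^d_i).
Expanding: b_0=1, b_4=1, b_5=1, b_9=1.
b_5 = 1

1


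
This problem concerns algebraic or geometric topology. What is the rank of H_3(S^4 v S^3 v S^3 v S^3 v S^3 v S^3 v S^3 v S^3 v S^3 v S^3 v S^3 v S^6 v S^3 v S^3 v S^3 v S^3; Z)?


For a wedge of spheres, H_k (k>0) is free on one generator per sphere of dimension k.
Spheres of dimension 3: count = 14.
b_3 = 14

14


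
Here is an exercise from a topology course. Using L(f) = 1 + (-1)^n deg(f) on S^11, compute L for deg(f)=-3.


On S^11: L(f) = tr(f_0*) + (-1)^11 tr(f_11*) = 1 + (-1)^11 * deg(f).
L(f) = 1 + (-1)^11 * -3 = 1 + 3 = 4

4


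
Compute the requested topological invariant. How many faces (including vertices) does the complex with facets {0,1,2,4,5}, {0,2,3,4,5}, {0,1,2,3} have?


Each maximal simplex on m vertices has 2^m - 1 nonempty faces.
Take the union (dedupe shared faces).
Total distinct faces = 51

51


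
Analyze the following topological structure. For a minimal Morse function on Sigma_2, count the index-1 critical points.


A perfect Morse function has m_k = b_k.
For Sigma_2: b_0=1, b_1=2g=4, b_2=1.
Saddles m_1 = 2g = 4

4


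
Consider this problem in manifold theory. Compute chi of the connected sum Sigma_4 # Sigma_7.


chi(Sigma_4) = 2 - 2*4 = -6
chi(Sigma_7) = 2 - 2*7 = -12
For surfaces: chi(A#B) = chi(A) + chi(B) - 2.
chi = -6 + -12 - 2 = -20

-20


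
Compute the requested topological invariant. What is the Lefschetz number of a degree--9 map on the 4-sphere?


On S^4: L(f) = tr(f_0*) + (-1)^4 tr(f_4*) = 1 + (-1)^4 * deg(f).
L(f) = 1 + (-1)^4 * -9 = 1 + -9 = -8

-8


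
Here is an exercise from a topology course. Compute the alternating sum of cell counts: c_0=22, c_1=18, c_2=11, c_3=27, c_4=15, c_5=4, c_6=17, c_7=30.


chi = sum_k (-1)^k c_k.
= (-1)^0*22 + (-1)^1*18 + (-1)^2*11 + (-1)^3*27 + (-1)^4*15 + (-1)^5*4 + (-1)^6*17 + (-1)^7*30
= (22) + (-18) + (11) + (-27) + (15) + (-4) + (17) + (-30)
= -14

-14


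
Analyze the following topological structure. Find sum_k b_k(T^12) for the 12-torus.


b_k(T^12) = C(12,k), so the sum over k is sum_k C(12,k) = 2^12.
Total = 2^12 = 4096

4096


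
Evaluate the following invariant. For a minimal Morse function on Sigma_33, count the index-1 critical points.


A perfect Morse function has m_k = b_k.
For Sigma_33: b_0=1, b_1=2g=66, b_2=1.
Saddles m_1 = 2g = 66

66


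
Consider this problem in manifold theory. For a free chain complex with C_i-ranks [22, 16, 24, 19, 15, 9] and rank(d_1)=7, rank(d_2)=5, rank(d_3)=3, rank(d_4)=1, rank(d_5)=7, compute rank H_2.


rank H_k = rank(ker d_k) - rank(im d_{k+1}).
rank(ker d_2) = rank(C_2) - rank(d_2) = 24 - 5 = 19.
rank(im d_{2+1}) = 3.
rank H_2 = 19 - 3 = 16

16


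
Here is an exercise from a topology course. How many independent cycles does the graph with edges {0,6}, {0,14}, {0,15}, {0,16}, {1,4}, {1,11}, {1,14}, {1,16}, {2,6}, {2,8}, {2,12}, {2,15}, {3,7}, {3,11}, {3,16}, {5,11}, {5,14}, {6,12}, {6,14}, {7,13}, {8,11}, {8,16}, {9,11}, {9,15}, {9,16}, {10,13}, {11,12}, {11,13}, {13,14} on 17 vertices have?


b_1 = E - V + (number of components).
E = 29, V = 17, components = 1.
b_1 = 29 - 17 + 1 = 13

13


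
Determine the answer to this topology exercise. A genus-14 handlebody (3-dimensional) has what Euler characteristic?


A genus-g handlebody deformation retracts to a wedge of g circles.
chi(vee_g S^1) = 1 - g.
chi(H_14) = 1 - 14 = -13

-13


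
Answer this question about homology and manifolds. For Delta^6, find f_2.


Delta^6 has 6+1 vertices. A 2-face is a choice of 2+1 vertices.
f_2 = C(6+1, 2+1) = C(7,3) = 35

35


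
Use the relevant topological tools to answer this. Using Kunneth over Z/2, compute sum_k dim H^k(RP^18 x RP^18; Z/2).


dim H^*(RP^n; Z/2) = n+1 (one Z/2 in each degree 0..n).
Total Betti number is multiplicative.
Total = (18+1) * (18+1) = 19 * 19 = 361

361


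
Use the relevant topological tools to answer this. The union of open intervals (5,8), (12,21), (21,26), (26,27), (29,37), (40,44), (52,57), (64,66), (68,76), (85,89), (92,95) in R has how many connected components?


Sort and merge overlapping open intervals.
Merged: (5,8), (12,21), (21,26), (26,27), (29,37), (40,44), (52,57), (64,66), (68,76), (85,89), (92,95).
Number of components = 11

11


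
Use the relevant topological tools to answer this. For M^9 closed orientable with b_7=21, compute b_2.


Poincare duality for closed orientable n-manifolds: b_k = b_{n-k}.
Here n = 9, so b_2 = b_7 = 21

21


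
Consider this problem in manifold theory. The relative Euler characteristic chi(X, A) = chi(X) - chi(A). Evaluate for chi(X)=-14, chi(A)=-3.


Relative Euler characteristic: chi(X, A) = chi(X) - chi(A).
= -14 - (-3) = -11

-11


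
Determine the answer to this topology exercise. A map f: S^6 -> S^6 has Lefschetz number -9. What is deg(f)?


L(f) = 1 + (-1)^6 deg(f) on S^6.
-9 = 1 + (-1)^6 * deg(f)
(-1)^6 * deg(f) = -10
deg(f) = -10

-10


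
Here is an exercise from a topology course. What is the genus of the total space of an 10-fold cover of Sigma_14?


For an n-sheeted cover: chi(E) = n * chi(B).
chi(Sigma_14) = 2 - 2*14 = -26.
chi(E) = 10 * (-26) = -260.
genus(E) = (2 - chi(E))/2 = (2 - (-260))/2 = 262/2 = 131

131


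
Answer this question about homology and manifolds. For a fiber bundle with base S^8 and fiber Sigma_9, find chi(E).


chi(S^8) = 2 (n even), chi(Sigma_9) = 2 - 2*9 = -16.
chi(E) = 2 * (-16) = -32

-32


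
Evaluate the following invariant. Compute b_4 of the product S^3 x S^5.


Each S^d has Poincare polynomial 1 + t^d.
The product S^3 x S^5 has Poincare polynomial prod(1+t^d_i).
Expanding: b_0=1, b_3=1, b_5=1, b_8=1.
b_4 = 0

0


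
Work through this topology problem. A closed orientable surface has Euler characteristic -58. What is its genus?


chi = 2 - 2g for closed orientable surfaces.
-58 = 2 - 2g
2g = 2 - (-58) = 60
g = 30

30


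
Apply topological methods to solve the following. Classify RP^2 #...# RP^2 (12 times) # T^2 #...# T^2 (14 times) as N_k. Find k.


Since a >= 1, the sum is non-orientable; each T^2 can be replaced by RP^2 # RP^2 (since T^2#RP^2 = 3RP^2).
Total crosscaps k = 12 + 2*14 = 40.
Check via chi: chi = 12*1 + 14*0 - (12+14-1)*2 = -38 = 2 - k = -38. Consistent.

40


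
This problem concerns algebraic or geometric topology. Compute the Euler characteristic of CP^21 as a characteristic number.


For any closed oriented manifold, <e(TM),[M]> = chi(M).
chi(CP^21) = 21+1 = 22

22


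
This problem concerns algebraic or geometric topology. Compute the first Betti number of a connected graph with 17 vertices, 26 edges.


For a connected graph: rank(pi_1) = b_1 = E - V + 1 = 1 - chi.
chi = V - E = 17 - 26 = -9.
rank = 1 - (-9) = 26 - 17 + 1 = 10

10


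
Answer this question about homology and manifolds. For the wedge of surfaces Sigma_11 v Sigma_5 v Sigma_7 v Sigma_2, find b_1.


For a wedge X v Y: reduced H_k(X v Y) = H_k(X) + H_k(Y).
Each Sigma_g contributes b_1 = 2g.
b_1 = 22 + 10 + 14 + 4 = 50

50


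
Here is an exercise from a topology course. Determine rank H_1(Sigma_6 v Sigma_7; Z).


For a wedge: H_1(A v B) = H_1(A) + H_1(B).
b_1(Sigma_6) = 12, b_1(Sigma_7) = 14.
b_1 = 12 + 14 = 26

26


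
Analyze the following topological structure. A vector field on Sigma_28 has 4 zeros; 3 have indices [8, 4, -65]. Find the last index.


Poincare-Hopf: sum of indices = chi(M).
chi(Sigma_28) = 2 - 2*28 = -54.
Sum of known indices = -53.
x = chi - (sum known) = -54 - (-53) = -1

-1


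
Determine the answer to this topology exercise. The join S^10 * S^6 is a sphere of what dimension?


Join of spheres: S^m * S^n = S^{m+n+1}.
dim = 10 + 6 + 1 = 17

17


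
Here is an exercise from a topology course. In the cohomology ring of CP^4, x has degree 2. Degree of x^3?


|x| = 2 in H^*(CP^n).
|x^3| = 3 * |x| = 3 * 2 = 6

6


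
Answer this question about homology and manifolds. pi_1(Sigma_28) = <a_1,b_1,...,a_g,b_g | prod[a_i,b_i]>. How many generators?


Standard presentation: pi_1(Sigma_g) = <a_1,b_1,...,a_g,b_g | [a_1,b_1]...[a_g,b_g] = 1>.
Number of generators = 2g = 2*28 = 56

56


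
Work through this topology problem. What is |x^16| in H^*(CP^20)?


|x| = 2 in H^*(CP^n).
|x^16| = 16 * |x| = 16 * 2 = 32

32


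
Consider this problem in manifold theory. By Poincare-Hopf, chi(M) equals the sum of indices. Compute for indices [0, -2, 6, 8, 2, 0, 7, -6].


Poincare-Hopf: chi(M) = sum of indices of zeros.
chi = (0) + (-2) + (6) + (8) + (2) + (0) + (7) + (-6) = 15

15


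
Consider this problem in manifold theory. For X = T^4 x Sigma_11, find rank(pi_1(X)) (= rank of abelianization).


pi_1(A x B) = pi_1(A) x pi_1(B); rank of abelianization = b_1.
b_1(T^4) = 4, b_1(Sigma_11) = 2*11 = 22.
b_1(product) = 4 + 22 = 26

26


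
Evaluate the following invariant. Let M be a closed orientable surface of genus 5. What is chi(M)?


For a closed orientable surface of genus g: chi = 2 - 2g.
Here g = 5.
chi = 2 - 2*5 = 2 - 10 = -8

-8


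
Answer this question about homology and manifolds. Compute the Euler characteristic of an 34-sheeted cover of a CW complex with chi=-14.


For a finite covering: chi(E) = (number of sheets) * chi(B).
chi(E) = 34 * (-14) = -476

-476


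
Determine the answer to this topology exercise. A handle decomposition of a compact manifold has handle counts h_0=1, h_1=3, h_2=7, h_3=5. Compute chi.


Handles of index k contribute (-1)^k to chi (same as CW cells).
chi = (1) + (-3) + (7) + (-5) = 0

0


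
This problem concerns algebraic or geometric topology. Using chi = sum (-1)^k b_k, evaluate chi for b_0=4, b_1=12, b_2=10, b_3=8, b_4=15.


chi = sum_k (-1)^k b_k.
= (4) + (-12) + (10) + (-8) + (15)
= 9

9


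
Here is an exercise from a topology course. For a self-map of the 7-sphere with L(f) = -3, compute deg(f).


L(f) = 1 + (-1)^7 deg(f) on S^7.
-3 = 1 + (-1)^7 * deg(f)
(-1)^7 * deg(f) = -4
deg(f) = 4

4


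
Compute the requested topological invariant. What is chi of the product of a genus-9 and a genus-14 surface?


chi(Sigma_9) = 2 - 2*9 = -16
chi(Sigma_14) = 2 - 2*14 = -26
chi(product) = (-16) * (-26) = 416

416


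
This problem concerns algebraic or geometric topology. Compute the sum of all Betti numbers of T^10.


b_k(T^10) = C(10,k), so the sum over k is sum_k C(10,k) = 2^10.
Total = 2^10 = 1024

1024


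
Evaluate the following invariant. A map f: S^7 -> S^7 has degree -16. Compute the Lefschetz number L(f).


On S^7: L(f) = tr(f_0*) + (-1)^7 tr(f_7*) = 1 + (-1)^7 * deg(f).
L(f) = 1 + (-1)^7 * -16 = 1 + 16 = 17

17


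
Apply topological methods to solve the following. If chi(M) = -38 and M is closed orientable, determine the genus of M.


chi = 2 - 2g for closed orientable surfaces.
-38 = 2 - 2g
2g = 2 - (-38) = 40
g = 20

20


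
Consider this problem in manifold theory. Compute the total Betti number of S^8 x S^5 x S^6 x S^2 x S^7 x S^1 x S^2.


Total Betti number is multiplicative under products.
Each S^d (d>=1) has total Betti number 2.
There are 7 sphere factors.
Total = 2^7 = 128

128


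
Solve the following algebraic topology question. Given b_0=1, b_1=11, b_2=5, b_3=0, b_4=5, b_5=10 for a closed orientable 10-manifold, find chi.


By Poincare duality b_k = b_{10-k}, so full Betti numbers: b_0=1, b_1=11, b_2=5, b_3=0, b_4=5, b_5=10, b_6=5, b_7=0, b_8=5, b_9=11, b_10=1.
chi = sum (-1)^k b_k = -10

-10


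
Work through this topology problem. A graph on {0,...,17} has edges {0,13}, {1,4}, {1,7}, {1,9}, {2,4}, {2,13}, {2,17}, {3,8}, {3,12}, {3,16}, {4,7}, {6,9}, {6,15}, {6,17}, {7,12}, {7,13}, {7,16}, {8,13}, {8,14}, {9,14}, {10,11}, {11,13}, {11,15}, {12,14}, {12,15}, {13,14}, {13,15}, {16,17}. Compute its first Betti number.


b_1 = E - V + (number of components).
E = 28, V = 18, components = 2.
b_1 = 28 - 18 + 2 = 12

12


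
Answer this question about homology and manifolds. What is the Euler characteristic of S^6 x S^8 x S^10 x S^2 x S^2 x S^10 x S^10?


chi is multiplicative: chi(X x Y) = chi(X) chi(Y).
Each even-dim sphere has chi = 2. There are 7 factors.
chi = 2^7 = 128

128


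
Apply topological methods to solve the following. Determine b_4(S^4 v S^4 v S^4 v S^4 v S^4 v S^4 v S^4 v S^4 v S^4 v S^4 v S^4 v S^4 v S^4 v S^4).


For a wedge of spheres, H_k (k>0) is free on one generator per sphere of dimension k.
Spheres of dimension 4: count = 14.
b_4 = 14

14


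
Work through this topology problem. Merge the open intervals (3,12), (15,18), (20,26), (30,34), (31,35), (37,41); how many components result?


Sort and merge overlapping open intervals.
Merged: (3,12), (15,18), (20,26), (30,35), (37,41).
Number of components = 5

5


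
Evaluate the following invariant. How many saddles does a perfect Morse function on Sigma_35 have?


A perfect Morse function has m_k = b_k.
For Sigma_35: b_0=1, b_1=2g=70, b_2=1.
Saddles m_1 = 2g = 70

70


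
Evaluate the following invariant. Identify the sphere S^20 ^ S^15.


S^m ^ S^n = S^{m+n}.
k = 20 + 15 = 35

35


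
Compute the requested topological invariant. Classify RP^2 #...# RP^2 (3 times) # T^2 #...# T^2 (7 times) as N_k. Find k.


Since a >= 1, the sum is non-orientable; each T^2 can be replaced by RP^2 # RP^2 (since T^2#RP^2 = 3RP^2).
Total crosscaps k = 3 + 2*7 = 17.
Check via chi: chi = 3*1 + 7*0 - (3+7-1)*2 = -15 = 2 - k = -15. Consistent.

17


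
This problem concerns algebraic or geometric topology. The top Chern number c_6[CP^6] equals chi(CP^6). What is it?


For any closed oriented manifold, <e(TM),[M]> = chi(M).
chi(CP^6) = 6+1 = 7

7


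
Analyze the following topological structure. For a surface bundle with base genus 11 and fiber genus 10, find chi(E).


For a fiber bundle F -> E -> B (with CW structure): chi(E) = chi(B) * chi(F).
chi(Sigma_11) = -20, chi(Sigma_10) = -18.
chi(E) = (-20) * (-18) = 360

360


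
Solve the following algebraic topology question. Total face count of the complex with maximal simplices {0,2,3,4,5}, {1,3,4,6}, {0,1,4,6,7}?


Each maximal simplex on m vertices has 2^m - 1 nonempty faces.
Take the union (dedupe shared faces).
Total distinct faces = 65

65


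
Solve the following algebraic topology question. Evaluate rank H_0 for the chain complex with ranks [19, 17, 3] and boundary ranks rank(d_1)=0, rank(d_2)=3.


rank H_k = rank(ker d_k) - rank(im d_{k+1}).
rank(ker d_0) = rank(C_0) - rank(d_0) = 19 - 0 = 19.
rank(im d_{0+1}) = 0.
rank H_0 = 19 - 0 = 19

19


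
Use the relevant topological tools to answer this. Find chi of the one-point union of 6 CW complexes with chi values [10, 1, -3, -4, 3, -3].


chi(A v B) = chi(A) + chi(B) - 1 (one point identified).
For 6 spaces: chi = (sum chi_i) - (6 - 1).
sum = 4; chi = 4 - 5 = -1

-1


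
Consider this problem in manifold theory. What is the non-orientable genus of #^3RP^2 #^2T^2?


Since a >= 1, the sum is non-orientable; each T^2 can be replaced by RP^2 # RP^2 (since T^2#RP^2 = 3RP^2).
Total crosscaps k = 3 + 2*2 = 7.
Check via chi: chi = 3*1 + 2*0 - (3+2-1)*2 = -5 = 2 - k = -5. Consistent.

7


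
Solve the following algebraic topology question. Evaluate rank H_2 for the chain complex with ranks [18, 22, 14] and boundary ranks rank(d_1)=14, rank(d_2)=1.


rank H_k = rank(ker d_k) - rank(im d_{k+1}).
rank(ker d_2) = rank(C_2) - rank(d_2) = 14 - 1 = 13.
rank(im d_{2+1}) = 0.
rank H_2 = 13 - 0 = 13

13
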